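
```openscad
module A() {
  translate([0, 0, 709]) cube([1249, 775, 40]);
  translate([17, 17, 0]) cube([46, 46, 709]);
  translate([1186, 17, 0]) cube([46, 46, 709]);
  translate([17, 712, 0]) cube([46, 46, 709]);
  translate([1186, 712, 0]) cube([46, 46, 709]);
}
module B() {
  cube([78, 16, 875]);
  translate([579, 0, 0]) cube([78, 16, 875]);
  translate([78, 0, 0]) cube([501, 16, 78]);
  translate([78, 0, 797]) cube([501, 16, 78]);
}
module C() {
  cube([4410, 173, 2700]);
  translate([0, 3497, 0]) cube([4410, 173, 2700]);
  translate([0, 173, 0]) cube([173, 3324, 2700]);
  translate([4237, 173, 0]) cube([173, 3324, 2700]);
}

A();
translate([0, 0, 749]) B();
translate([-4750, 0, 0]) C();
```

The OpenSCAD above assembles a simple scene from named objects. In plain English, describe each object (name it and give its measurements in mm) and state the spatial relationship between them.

A is a table with a 1249×775 mm rectangular top, 40 mm thick, top surface at z = 749 mm, supported by four 46×46 mm square legs, each inset 17 mm from the nearest pair of top edges, running from the floor.

B is a rectangular picture frame lying in the x–z plane (depth along y). The opening is 501 mm wide (x) by 719 mm tall (z), surrounded by a border 78 mm wide on all four sides. The frame is 16 mm deep and is made of two full-height vertical stiles with two horizontal rails fitted between them.

C is a box-shaped house frame (walls only): outside footprint 4410×3670 mm, wall height 2700 mm, wall thickness 173 mm. The two y-facing walls run the full x-width; the two x-facing walls fit between the inner faces of the y-facing walls.

The picture frame is on top of the table. The house frame is on the floor beside the table on its −x side.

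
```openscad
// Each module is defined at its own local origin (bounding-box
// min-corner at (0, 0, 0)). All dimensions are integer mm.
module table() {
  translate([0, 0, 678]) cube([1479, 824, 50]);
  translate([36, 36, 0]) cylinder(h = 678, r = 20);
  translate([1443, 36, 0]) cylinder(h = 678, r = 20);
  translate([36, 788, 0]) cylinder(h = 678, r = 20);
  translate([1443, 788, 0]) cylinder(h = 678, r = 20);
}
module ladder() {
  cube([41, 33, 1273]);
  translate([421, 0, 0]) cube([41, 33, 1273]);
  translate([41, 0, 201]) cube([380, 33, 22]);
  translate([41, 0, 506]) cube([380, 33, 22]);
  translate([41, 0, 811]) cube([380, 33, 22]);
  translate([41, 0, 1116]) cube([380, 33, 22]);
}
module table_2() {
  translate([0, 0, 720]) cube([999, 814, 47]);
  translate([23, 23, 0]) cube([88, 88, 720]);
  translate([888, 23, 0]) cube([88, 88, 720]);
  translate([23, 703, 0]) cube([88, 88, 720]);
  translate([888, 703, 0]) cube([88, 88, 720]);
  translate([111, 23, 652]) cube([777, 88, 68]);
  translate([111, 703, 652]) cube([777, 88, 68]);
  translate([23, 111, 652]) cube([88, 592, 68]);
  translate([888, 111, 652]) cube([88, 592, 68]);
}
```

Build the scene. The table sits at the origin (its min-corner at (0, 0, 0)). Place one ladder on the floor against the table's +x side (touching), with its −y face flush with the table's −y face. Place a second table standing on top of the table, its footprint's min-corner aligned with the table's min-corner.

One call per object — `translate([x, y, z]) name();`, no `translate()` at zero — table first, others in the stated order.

table();
translate([1479, 0, 0]) ladder();
translate([0, 0, 728]) table_2();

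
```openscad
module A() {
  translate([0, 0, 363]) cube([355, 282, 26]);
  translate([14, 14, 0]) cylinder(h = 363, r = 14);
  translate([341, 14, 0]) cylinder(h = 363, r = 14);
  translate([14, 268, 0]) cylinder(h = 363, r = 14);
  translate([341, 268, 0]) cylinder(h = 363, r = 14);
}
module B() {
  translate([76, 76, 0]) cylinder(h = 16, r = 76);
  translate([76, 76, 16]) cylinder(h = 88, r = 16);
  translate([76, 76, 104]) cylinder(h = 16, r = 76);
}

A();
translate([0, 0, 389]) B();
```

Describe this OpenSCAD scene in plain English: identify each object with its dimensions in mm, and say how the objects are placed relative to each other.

A is a simple wooden stool: a rectangular seat 355 mm (x) by 282 mm (y), 26 mm thick, top face at z = 389 mm, on four round legs, each 28 mm in diameter. The legs rest on z = 0, each leg's axis is inset half a diameter from the nearest pair of seat edges (so the leg's bounding box is flush with the corner).

B is a spool: two coaxial disc flanges of radius 76 mm and thickness 16 mm, joined by a core cylinder of radius 16 mm and height 88 mm. The lower flange rests on z = 0 and the three cylinders share a vertical axis.

The spool is on top of the stool.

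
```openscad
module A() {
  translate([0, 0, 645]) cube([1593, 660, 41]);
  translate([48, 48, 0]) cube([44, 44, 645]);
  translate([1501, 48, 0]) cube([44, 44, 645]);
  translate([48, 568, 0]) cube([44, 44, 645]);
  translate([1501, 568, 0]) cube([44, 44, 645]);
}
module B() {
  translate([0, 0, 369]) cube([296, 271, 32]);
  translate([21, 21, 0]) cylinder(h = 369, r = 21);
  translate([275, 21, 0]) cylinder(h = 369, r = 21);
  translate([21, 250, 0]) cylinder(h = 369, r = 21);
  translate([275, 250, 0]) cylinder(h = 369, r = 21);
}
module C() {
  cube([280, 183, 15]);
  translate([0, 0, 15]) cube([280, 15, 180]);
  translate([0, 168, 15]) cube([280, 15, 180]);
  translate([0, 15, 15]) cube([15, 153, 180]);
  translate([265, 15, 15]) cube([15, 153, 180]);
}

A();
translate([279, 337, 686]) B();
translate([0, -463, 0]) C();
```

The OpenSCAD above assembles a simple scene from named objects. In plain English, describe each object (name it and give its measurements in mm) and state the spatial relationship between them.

A is a table: top 1593 mm (x) × 660 mm (y), 41 mm thick, upper face at z = 686 mm, on four 44×44 mm square legs, each inset 48 mm from the nearest pair of top edges, running from z = 0 to the bottom of the top.

B is a four-legged stool. The seat is 296×271 mm, 32 mm thick, top at z = 401 mm. It stands on four round legs, each 42 mm in diameter, from z = 0 to the seat underside, each leg's axis is inset half a diameter from the nearest pair of seat edges (so the leg's bounding box is flush with the corner).

C is an open-topped rectangular box: outside dimensions 280×183×195 mm, with a uniform wall and base thickness of 15 mm. The base is a full 280×183 slab on the floor; four walls sit on top of the base. The front and back walls (the −y and +y sides) span the full width; the two side walls fit between them.

The stool is on top of the table. The open box is on the floor beside the table on its −y side.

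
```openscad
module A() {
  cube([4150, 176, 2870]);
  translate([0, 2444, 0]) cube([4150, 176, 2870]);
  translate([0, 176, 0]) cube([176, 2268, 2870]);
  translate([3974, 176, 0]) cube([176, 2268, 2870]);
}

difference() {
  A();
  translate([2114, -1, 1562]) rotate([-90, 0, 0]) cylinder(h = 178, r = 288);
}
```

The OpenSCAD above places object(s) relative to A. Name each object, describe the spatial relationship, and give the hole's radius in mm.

A is a house frame. The house frame has a circular hole through its front wall. The hole's radius is 288 mm.

The subtracted cylinder has r = 288 mm.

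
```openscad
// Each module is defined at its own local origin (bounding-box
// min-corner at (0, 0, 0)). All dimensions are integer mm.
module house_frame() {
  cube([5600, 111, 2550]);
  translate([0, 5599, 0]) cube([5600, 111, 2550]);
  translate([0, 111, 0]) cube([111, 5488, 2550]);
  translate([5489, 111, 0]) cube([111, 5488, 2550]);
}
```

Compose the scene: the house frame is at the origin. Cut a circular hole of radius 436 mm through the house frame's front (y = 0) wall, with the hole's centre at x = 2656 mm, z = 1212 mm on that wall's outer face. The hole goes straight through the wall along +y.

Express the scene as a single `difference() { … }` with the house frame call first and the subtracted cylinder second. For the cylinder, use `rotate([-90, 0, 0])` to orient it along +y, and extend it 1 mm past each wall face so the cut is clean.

difference() {
  house_frame();
  translate([2656, -1, 1212]) rotate([-90, 0, 0]) cylinder(h = 113, r = 436);
}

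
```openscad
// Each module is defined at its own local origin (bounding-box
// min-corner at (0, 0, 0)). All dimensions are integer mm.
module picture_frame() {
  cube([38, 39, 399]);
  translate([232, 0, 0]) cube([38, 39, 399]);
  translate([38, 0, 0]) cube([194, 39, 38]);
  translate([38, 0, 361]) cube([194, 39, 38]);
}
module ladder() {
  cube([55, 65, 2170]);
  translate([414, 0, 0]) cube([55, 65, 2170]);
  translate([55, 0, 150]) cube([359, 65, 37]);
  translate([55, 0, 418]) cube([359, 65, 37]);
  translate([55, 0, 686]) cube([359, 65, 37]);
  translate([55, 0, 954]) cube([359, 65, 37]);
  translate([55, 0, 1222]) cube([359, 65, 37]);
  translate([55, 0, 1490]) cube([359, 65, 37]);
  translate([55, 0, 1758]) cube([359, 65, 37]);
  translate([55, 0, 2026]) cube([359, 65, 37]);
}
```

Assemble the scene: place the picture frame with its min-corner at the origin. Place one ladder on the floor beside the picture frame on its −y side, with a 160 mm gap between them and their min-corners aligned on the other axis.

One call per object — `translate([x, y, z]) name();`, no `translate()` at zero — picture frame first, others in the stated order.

picture_frame();
translate([0, -225, 0]) ladder();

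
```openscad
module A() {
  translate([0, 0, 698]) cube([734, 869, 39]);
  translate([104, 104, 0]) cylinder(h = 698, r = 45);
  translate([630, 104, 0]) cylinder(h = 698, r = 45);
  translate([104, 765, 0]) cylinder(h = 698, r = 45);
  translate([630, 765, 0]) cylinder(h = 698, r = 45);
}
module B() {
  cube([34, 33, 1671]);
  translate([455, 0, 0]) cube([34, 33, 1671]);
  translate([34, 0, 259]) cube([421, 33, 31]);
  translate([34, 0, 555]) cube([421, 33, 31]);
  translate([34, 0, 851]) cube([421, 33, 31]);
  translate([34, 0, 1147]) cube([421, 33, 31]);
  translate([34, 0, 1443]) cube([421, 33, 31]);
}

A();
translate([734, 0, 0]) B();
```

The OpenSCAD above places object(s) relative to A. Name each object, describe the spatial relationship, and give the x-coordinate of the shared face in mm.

A is a table. B is a ladder. The ladder is against the table's +x side, with their −y faces flush. The x-coordinate of the shared face is 734 mm.

The table's +x face and the ladder's −x face are both at x = 734 mm.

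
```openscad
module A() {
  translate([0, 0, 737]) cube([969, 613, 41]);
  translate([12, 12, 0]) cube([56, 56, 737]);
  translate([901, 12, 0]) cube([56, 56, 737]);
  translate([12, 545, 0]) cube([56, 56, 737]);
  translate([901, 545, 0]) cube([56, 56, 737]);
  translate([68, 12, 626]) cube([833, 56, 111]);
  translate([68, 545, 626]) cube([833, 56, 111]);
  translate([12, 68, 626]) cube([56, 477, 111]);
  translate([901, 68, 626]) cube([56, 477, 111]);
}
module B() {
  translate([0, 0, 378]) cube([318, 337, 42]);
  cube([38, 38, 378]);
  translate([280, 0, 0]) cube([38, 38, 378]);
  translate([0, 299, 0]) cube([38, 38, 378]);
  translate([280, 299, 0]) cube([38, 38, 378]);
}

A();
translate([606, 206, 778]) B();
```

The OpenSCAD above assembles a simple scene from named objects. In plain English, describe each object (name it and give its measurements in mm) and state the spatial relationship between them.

A is a rectangular dining table. The top is 969×613×41 mm with its upper surface at z = 778 mm. It stands on four 56×56 mm square legs, each inset 12 mm from the nearest pair of top edges, running from the floor to the underside of the top. Four apron rails, 56 mm thick and 111 mm tall, run between adjacent legs with their top edges flush with the underside of the top and their outer faces flush with the legs' outer faces.

B is a four-legged stool. The seat is a 318×337×42 mm slab whose top surface is at z = 420 mm; four square legs, each 38×38 mm in cross-section, run from the floor (z = 0) to the underside of the seat, each flush with a corner of the seat.

The stool is on top of the table.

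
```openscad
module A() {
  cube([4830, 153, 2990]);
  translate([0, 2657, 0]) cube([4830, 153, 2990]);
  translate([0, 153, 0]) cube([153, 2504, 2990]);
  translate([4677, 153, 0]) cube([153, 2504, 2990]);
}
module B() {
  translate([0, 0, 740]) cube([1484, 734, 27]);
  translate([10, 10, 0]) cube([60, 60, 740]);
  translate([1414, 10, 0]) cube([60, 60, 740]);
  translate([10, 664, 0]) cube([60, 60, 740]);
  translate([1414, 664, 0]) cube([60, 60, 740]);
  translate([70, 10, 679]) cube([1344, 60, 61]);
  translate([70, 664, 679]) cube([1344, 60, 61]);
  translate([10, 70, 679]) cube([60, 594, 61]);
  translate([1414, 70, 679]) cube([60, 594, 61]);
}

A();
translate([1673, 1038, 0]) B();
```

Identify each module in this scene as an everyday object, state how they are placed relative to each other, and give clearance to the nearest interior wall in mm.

Clearances: x = 1520, y = 885; minimum 885 mm.

A is a house frame. B is a table. The table sits inside the house frame, centred. The clearance to the nearest interior wall is 885 mm.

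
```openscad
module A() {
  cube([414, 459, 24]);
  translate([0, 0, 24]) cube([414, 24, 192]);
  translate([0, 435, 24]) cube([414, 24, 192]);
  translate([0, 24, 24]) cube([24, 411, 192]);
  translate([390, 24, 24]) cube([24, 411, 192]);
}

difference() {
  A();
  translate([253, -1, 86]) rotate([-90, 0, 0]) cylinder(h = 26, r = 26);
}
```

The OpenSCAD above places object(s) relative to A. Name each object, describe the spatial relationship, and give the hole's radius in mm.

The subtracted cylinder has r = 26 mm.

A is an open box. The open box has a circular hole through its front wall. The hole's radius is 26 mm.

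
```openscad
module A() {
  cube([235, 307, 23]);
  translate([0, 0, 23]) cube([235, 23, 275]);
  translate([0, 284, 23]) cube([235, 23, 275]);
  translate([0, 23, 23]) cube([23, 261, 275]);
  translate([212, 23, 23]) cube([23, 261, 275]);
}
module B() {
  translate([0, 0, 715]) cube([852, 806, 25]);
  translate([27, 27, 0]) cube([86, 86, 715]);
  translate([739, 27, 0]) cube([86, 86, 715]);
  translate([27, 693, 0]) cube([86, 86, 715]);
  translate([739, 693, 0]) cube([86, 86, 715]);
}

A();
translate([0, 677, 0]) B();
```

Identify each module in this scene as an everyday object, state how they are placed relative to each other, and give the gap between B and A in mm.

A is an open box. B is a table. The table is on the floor beside the open box on its +y side. The gap between the table and the open box is 370 mm.

The table's nearest face is 370 mm from the open box's +y face.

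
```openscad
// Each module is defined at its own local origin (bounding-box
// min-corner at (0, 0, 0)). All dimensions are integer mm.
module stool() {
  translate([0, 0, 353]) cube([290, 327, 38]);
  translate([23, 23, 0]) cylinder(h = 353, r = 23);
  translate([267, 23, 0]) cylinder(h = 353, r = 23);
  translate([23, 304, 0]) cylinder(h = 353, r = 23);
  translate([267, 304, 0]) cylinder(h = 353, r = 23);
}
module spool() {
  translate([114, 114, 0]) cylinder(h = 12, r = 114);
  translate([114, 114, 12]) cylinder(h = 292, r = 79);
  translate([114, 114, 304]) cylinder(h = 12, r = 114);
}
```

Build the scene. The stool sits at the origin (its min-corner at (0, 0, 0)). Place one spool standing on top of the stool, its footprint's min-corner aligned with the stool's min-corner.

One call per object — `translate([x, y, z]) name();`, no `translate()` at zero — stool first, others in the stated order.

stool();
translate([0, 0, 391]) spool();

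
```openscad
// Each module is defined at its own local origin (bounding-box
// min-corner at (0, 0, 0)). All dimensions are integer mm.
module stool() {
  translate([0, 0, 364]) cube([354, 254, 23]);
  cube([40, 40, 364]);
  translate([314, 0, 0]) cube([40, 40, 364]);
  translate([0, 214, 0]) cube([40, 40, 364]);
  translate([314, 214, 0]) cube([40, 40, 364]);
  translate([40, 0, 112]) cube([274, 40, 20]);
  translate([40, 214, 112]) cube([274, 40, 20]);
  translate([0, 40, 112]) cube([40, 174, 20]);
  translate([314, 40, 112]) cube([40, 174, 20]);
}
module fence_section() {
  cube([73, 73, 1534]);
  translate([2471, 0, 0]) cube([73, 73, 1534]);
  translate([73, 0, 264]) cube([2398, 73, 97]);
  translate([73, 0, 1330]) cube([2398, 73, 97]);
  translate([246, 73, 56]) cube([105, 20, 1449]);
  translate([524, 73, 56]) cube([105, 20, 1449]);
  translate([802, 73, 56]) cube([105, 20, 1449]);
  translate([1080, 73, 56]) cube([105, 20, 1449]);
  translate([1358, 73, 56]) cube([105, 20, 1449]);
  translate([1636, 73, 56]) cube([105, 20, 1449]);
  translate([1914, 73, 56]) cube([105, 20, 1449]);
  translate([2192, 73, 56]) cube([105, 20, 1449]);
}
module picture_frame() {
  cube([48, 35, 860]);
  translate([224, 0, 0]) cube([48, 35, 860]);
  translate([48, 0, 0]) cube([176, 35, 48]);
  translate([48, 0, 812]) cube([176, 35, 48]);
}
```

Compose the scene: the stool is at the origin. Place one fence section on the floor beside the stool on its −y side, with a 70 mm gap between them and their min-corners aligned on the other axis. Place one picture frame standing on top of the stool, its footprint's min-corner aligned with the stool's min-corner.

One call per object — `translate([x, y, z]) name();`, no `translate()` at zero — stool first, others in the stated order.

stool();
translate([0, -163, 0]) fence_section();
translate([0, 0, 387]) picture_frame();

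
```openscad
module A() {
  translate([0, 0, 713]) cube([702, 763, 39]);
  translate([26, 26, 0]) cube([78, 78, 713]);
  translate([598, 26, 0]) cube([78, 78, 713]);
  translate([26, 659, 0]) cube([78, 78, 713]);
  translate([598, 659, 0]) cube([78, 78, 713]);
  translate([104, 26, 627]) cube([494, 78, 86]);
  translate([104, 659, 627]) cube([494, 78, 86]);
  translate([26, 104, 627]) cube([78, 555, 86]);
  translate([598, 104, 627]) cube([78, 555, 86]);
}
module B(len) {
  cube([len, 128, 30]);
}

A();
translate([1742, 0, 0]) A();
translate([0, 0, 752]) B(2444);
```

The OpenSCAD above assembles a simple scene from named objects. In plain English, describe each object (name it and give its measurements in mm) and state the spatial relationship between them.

A is a table with a 702×763 mm rectangular top, 39 mm thick, top surface at z = 752 mm, supported by four 78×78 mm square legs, each inset 26 mm from the nearest pair of top edges, running from the floor. Four apron rails, 78 mm thick and 86 mm tall, run between adjacent legs with their top edges flush with the underside of the top and their outer faces flush with the legs' outer faces.

B is a rectangular beam 2444 mm long (x), 128 mm deep (y), 30 mm thick (z).

The beam spans the tops of two tables placed 1040 mm apart, resting at z = 752 mm.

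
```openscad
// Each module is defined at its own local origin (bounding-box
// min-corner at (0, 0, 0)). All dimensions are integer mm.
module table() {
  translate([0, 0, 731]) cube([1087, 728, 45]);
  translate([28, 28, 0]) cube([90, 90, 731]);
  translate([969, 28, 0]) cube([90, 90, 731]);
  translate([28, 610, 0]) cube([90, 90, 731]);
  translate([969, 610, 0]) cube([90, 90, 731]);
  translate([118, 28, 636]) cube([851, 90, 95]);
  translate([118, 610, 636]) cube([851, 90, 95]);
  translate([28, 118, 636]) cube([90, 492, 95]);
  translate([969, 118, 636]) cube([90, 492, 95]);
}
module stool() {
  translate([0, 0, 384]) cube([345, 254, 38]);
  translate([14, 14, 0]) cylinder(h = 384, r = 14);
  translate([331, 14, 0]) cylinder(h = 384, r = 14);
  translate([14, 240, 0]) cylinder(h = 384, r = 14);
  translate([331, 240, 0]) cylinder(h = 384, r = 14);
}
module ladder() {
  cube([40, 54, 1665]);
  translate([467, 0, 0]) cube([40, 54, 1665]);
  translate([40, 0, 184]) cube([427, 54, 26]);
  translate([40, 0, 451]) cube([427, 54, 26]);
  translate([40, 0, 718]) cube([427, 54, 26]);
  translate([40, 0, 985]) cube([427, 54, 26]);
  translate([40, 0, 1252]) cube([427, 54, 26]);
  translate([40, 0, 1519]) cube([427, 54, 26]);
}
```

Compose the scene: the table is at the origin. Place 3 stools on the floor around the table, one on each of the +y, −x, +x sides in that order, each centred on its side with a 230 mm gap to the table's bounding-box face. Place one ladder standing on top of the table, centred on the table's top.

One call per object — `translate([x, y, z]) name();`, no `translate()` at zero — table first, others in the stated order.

table();
translate([371, 958, 0]) stool();
translate([-575, 237, 0]) stool();
translate([1317, 237, 0]) stool();
translate([290, 337, 776]) ladder();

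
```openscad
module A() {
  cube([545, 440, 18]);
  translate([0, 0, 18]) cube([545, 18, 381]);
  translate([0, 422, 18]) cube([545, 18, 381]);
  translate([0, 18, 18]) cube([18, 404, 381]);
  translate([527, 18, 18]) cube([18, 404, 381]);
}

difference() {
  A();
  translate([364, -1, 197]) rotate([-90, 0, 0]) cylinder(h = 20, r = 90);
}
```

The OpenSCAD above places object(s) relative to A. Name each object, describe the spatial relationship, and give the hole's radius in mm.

A is an open box. The open box has a circular hole through its front wall. The hole's radius is 90 mm.

The subtracted cylinder has r = 90 mm.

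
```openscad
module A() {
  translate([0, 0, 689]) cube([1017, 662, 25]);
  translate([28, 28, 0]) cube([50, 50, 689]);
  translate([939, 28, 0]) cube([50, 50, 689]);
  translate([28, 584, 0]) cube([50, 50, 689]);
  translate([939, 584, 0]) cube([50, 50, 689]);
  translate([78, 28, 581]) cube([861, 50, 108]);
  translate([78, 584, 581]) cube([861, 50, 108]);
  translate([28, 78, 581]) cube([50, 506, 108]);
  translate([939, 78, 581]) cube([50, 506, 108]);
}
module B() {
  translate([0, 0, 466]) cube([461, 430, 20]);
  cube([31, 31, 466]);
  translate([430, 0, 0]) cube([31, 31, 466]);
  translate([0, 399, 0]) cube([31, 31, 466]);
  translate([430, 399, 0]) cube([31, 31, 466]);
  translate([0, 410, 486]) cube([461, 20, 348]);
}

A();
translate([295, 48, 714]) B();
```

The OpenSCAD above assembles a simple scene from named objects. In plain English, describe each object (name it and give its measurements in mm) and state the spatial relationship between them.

A is a table with a 1017×662 mm rectangular top, 25 mm thick, top surface at z = 714 mm, supported by four 50×50 mm square legs, each inset 28 mm from the nearest pair of top edges, running from the floor. Four apron rails, 50 mm thick and 108 mm tall, run between adjacent legs with their top edges flush with the underside of the top and their outer faces flush with the legs' outer faces.

B is a chair: 461×430 mm seat, 20 mm thick, top at z = 486 mm, on four 31 mm square corner legs flush with the seat edges. A 20 mm thick backrest slab spans the full seat width, extending 348 mm above the seat top, its back face flush with the seat's +y edge.

The chair is on top of the table.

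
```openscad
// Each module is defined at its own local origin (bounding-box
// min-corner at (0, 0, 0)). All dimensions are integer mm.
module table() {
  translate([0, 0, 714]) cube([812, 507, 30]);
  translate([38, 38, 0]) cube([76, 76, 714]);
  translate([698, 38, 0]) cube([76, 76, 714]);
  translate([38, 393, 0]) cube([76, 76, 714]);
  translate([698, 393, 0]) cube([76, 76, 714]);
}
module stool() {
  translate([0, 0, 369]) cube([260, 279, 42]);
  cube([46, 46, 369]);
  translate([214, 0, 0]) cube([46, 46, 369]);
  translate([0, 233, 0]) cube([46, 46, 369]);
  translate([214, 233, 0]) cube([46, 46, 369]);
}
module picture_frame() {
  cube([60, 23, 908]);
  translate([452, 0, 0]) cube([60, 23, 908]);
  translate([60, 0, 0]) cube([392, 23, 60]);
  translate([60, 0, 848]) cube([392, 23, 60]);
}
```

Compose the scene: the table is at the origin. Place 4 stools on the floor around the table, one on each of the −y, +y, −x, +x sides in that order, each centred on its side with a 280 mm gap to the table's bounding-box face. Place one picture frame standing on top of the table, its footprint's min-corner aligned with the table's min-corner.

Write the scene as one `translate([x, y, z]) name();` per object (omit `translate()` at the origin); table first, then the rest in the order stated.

table();
translate([276, -559, 0]) stool();
translate([276, 787, 0]) stool();
translate([-540, 114, 0]) stool();
translate([1092, 114, 0]) stool();
translate([0, 0, 744]) picture_frame();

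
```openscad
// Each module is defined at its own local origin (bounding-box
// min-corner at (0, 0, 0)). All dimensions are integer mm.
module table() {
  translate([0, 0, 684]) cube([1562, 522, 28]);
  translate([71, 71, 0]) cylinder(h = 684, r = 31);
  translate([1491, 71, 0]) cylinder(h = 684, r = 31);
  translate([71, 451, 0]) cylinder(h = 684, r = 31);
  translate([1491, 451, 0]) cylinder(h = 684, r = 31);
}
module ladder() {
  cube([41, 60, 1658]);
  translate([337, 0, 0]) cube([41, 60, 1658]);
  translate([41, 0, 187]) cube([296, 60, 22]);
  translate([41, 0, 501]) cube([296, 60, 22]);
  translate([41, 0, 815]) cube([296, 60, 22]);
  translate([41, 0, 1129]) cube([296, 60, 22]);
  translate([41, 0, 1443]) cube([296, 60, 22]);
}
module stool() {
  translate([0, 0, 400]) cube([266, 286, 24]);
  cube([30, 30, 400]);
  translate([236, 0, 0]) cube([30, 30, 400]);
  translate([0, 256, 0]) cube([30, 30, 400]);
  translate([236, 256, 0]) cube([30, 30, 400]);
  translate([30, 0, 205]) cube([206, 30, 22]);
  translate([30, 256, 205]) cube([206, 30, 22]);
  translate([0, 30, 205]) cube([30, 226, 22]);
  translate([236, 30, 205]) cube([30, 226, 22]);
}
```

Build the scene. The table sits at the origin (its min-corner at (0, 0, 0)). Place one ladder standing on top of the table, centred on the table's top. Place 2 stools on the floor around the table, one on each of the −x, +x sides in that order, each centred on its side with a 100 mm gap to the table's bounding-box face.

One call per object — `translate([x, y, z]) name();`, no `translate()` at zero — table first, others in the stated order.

table();
translate([592, 231, 712]) ladder();
translate([-366, 118, 0]) stool();
translate([1662, 118, 0]) stool();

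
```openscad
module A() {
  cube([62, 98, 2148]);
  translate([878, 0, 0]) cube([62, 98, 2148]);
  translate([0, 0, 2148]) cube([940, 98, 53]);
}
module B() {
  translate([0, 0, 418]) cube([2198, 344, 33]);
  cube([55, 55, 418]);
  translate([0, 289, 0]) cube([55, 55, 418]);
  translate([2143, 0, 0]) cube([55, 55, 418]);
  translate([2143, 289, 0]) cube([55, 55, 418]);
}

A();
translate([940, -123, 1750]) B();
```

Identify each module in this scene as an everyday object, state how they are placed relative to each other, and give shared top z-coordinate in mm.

A is a door frame. B is a bench. The bench is beside the door frame with their tops flush at z = 2201. The shared top z-coordinate is 2201 mm.

Both tops at z = 2201 mm.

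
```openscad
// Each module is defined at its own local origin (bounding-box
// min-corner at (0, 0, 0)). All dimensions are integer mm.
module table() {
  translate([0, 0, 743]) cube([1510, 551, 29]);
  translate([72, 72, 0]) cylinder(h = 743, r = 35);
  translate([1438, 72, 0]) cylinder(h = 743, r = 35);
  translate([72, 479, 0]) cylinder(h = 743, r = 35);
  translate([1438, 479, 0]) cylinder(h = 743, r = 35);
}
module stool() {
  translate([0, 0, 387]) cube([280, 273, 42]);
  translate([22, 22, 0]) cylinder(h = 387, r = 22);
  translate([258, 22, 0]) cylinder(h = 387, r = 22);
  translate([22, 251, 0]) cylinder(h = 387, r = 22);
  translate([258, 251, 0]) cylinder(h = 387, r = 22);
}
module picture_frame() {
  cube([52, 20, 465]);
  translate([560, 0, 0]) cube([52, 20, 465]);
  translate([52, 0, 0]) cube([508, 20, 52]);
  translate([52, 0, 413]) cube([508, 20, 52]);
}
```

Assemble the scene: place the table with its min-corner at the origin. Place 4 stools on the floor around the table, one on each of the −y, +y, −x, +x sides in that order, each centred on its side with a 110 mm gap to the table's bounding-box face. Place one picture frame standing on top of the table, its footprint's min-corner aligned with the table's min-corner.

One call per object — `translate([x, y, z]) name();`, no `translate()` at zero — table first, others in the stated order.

table();
translate([615, -383, 0]) stool();
translate([615, 661, 0]) stool();
translate([-390, 139, 0]) stool();
translate([1620, 139, 0]) stool();
translate([0, 0, 772]) picture_frame();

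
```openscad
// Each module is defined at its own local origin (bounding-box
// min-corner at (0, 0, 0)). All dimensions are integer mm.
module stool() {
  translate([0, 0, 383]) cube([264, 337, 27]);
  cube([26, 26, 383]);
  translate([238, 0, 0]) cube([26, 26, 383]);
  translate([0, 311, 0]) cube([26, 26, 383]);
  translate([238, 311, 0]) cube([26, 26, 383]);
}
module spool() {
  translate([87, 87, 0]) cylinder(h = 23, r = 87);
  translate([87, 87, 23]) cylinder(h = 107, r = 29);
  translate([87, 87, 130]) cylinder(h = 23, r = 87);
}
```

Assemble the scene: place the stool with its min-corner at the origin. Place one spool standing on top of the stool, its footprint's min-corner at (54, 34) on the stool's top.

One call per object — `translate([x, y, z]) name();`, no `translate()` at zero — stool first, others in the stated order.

stool();
translate([54, 34, 410]) spool();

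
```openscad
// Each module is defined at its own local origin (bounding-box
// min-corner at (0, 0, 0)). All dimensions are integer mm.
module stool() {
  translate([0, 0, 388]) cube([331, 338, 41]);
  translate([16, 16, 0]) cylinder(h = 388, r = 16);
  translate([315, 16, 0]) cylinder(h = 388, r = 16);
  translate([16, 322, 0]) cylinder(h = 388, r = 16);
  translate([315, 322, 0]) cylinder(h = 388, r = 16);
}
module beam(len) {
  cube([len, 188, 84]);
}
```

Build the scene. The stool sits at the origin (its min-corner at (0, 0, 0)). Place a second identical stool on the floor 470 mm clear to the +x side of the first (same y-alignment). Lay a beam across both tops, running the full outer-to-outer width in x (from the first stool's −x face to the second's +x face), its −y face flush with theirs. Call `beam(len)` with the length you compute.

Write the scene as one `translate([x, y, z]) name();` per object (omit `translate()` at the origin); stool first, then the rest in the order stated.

stool();
translate([801, 0, 0]) stool();
translate([0, 0, 429]) beam(1132);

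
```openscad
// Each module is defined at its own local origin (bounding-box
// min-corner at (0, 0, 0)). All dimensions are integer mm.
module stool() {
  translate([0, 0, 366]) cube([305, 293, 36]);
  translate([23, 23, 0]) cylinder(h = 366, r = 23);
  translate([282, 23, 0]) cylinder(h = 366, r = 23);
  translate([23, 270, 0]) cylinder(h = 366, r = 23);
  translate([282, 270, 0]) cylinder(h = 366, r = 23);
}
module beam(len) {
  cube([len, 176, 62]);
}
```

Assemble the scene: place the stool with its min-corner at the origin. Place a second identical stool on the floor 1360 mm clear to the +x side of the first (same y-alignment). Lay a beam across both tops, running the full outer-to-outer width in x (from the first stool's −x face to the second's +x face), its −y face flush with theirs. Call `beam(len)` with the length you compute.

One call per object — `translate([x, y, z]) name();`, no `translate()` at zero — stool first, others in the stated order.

stool();
translate([1665, 0, 0]) stool();
translate([0, 0, 402]) beam(1970);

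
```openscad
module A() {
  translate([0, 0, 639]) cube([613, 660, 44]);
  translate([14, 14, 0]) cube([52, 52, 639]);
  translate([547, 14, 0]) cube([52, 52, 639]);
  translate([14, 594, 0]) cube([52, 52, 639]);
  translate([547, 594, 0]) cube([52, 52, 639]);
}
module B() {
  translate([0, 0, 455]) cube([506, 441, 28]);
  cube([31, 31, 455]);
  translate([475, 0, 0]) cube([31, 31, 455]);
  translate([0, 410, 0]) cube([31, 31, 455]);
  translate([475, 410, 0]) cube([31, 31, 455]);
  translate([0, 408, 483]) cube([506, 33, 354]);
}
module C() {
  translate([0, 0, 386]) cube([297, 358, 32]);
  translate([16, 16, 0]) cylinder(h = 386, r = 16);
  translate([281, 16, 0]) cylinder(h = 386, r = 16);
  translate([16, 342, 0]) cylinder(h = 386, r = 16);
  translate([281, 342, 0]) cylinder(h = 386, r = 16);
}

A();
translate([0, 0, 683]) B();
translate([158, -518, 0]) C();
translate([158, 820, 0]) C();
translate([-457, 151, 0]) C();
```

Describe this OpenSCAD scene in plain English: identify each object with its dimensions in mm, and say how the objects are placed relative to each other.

A is a rectangular dining table. The top is 613×660×44 mm with its upper surface at z = 683 mm. It stands on four 52×52 mm square legs, each inset 14 mm from the nearest pair of top edges, running from the floor to the underside of the top.

B is a chair: 506×441 mm seat, 28 mm thick, top at z = 483 mm, on four 31 mm square corner legs flush with the seat edges. A 33 mm thick backrest slab spans the full seat width, extending 354 mm above the seat top, its back face flush with the seat's +y edge.

C is a four-legged stool. The seat is a 297×358×32 mm slab whose top surface is at z = 418 mm; four round legs, each 32 mm in diameter, run from the floor (z = 0) to the underside of the seat, each leg's axis is inset half a diameter from the nearest pair of seat edges (so the leg's bounding box is flush with the corner).

The chair is on top of the table. Three stools sit around the table at the −y, +y, −x sides.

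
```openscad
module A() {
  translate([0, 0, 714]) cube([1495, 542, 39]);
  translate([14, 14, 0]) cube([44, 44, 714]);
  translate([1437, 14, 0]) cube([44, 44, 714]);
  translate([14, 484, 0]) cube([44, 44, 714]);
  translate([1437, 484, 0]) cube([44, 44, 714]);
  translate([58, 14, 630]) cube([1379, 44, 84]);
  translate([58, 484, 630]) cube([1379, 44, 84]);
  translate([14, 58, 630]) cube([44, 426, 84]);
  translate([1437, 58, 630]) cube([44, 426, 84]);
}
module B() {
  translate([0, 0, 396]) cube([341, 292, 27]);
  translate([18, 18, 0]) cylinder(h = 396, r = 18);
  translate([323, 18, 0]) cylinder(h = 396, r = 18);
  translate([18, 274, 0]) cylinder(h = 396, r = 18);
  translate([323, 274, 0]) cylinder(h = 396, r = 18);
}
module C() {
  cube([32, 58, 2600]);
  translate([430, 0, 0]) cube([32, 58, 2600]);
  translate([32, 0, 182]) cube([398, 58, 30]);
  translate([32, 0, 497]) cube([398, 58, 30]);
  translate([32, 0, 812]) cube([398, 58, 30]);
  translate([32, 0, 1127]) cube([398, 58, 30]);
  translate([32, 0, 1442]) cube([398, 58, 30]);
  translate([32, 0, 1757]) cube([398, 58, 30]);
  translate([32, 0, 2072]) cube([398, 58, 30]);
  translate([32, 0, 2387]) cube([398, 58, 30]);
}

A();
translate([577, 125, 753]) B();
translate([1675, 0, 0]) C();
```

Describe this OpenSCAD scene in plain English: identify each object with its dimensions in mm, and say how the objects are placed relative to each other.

A is a rectangular dining table. The top is 1495×542×39 mm with its upper surface at z = 753 mm. It stands on four 44×44 mm square legs, each inset 14 mm from the nearest pair of top edges, running from the floor to the underside of the top. Four apron rails, 44 mm thick and 84 mm tall, run between adjacent legs with their top edges flush with the underside of the top and their outer faces flush with the legs' outer faces.

B is a four-legged stool. The seat is 341×292 mm, 27 mm thick, top at z = 423 mm. It stands on four round legs, each 36 mm in diameter, from z = 0 to the seat underside, each leg's axis is inset half a diameter from the nearest pair of seat edges (so the leg's bounding box is flush with the corner).

C is a straight ladder. Two 32×58 mm vertical rails, 2600 mm tall, stand 462 mm apart (outside-to-outside) with their front faces coplanar on the −y side. 8 rungs, each 58 mm deep and 30 mm tall, span between the inner faces of the rails, front faces flush with the rails. The lowest rung's underside is at z = 182 mm and rungs are spaced 315 mm apart (underside to underside).

The stool is on top of the table, centred. The ladder is on the floor beside the table on its +x side.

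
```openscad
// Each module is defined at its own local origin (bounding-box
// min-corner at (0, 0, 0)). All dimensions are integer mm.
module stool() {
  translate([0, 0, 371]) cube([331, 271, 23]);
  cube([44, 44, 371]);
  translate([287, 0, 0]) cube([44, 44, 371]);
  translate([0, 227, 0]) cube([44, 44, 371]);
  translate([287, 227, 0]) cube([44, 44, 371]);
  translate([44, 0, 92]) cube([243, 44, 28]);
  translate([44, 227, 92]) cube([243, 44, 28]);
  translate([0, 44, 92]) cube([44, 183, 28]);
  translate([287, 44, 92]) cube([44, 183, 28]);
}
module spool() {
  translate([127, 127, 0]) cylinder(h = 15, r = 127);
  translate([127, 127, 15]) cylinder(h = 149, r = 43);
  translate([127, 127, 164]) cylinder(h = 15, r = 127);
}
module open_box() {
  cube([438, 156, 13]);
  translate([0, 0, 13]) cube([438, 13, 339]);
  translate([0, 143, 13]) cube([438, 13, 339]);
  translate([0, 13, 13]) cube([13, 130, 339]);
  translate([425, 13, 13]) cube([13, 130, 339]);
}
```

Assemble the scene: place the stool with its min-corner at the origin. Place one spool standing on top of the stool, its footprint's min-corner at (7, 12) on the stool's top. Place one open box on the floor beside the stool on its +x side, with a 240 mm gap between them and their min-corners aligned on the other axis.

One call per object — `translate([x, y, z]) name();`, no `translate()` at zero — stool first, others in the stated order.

stool();
translate([7, 12, 394]) spool();
translate([571, 0, 0]) open_box();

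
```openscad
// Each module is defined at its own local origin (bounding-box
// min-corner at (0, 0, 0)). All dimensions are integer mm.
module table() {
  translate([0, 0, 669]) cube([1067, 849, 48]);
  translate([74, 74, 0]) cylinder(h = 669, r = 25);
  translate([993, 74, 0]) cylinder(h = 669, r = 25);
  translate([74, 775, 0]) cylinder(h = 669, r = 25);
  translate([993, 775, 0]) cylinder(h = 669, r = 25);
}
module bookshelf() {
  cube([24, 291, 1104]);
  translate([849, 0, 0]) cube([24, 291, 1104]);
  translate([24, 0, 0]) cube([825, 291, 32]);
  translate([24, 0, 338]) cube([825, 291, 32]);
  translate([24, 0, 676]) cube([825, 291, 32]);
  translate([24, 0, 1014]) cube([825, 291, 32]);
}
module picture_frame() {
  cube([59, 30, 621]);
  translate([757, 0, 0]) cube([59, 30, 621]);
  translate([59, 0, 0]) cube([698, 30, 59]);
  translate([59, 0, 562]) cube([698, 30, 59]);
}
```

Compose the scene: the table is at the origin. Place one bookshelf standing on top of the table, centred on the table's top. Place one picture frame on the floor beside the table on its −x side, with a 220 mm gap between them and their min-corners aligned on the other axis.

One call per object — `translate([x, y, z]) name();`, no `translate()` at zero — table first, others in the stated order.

table();
translate([97, 279, 717]) bookshelf();
translate([-1036, 0, 0]) picture_frame();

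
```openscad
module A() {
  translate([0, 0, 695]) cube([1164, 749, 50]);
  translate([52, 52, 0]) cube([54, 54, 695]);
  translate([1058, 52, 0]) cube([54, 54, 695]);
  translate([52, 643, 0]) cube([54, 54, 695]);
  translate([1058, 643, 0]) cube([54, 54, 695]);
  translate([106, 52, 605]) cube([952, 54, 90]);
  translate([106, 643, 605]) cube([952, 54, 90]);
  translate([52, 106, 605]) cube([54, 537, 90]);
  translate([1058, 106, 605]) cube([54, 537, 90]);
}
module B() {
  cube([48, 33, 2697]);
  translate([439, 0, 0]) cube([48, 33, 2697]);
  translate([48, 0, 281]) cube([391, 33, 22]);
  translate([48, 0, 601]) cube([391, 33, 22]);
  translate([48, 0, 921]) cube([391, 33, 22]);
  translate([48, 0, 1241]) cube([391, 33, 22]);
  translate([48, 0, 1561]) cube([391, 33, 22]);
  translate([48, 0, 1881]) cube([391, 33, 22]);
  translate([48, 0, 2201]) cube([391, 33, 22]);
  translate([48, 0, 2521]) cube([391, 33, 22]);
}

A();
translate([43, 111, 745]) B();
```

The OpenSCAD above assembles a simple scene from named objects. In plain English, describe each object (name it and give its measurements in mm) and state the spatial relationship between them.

A is a table: top 1164 mm (x) × 749 mm (y), 50 mm thick, upper face at z = 745 mm, on four 54×54 mm square legs, each inset 52 mm from the nearest pair of top edges, running from z = 0 to the bottom of the top. Four apron rails, 54 mm thick and 90 mm tall, run between adjacent legs with their top edges flush with the underside of the top and their outer faces flush with the legs' outer faces.

B is a wooden ladder with two side rails of 48×33 mm section and 2697 mm height, set 487 mm apart overall. Between them run 8 rectangular rungs (33 mm deep, 22 mm thick), front faces flush with the rails' −y face. The bottom of the first rung is 281 mm above the floor and each subsequent rung is 320 mm higher than the one below.

The ladder is on top of the table.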